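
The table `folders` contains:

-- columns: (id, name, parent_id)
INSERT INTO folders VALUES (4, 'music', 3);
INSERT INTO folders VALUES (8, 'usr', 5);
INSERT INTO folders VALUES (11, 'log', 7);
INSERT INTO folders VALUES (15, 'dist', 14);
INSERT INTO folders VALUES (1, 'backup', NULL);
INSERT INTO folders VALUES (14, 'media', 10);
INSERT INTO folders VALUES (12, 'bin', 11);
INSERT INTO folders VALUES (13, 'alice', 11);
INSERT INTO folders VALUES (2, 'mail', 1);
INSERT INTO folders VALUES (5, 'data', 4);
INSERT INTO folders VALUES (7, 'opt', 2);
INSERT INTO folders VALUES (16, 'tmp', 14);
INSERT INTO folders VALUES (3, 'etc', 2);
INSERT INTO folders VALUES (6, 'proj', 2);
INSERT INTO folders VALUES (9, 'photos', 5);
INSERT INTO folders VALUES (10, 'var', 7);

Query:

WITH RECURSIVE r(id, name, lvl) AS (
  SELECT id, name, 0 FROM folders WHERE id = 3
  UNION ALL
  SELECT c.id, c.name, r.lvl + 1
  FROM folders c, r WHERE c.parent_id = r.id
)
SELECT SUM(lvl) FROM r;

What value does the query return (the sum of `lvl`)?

9

Base: id=3 (etc) at lvl 0.
Iteration 1: rows with parent_id in {3} -> music (id 4, lvl 1).
Iteration 2: rows with parent_id in {4} -> data (id 5, lvl 2).
Iteration 3: rows with parent_id in {5} -> usr (id 8, lvl 3), photos (id 9, lvl 3).
Iteration 4: no rows with parent_id in {8,9}; recursion stops.
SUM(lvl) = 0 + 1 + 2 + 3 + 3 = 9.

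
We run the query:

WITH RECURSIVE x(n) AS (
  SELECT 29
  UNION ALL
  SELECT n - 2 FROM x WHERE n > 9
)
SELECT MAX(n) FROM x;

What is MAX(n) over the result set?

29

Base: n=29.
Iteration 1: 29 > 9 holds -> n = 29 - 2 = 27.
Iteration 2: 27 > 9 holds -> n = 27 - 2 = 25.
Iteration 3: 25 > 9 holds -> n = 25 - 2 = 23.
Iteration 4: 23 > 9 holds -> n = 23 - 2 = 21.
Iteration 5: 21 > 9 holds -> n = 21 - 2 = 19.
Iteration 6: 19 > 9 holds -> n = 19 - 2 = 17.
Iteration 7: 17 > 9 holds -> n = 17 - 2 = 15.
Iteration 8: 15 > 9 holds -> n = 15 - 2 = 13.
Iteration 9: 13 > 9 holds -> n = 13 - 2 = 11.
Iteration 10: 11 > 9 holds -> n = 11 - 2 = 9.
Iteration 11: 9 > 9 fails; recursion stops.
n values: 29, 27, 25, 23, 21, 19, 17, 15, 13, 11, 9; the maximum is 29.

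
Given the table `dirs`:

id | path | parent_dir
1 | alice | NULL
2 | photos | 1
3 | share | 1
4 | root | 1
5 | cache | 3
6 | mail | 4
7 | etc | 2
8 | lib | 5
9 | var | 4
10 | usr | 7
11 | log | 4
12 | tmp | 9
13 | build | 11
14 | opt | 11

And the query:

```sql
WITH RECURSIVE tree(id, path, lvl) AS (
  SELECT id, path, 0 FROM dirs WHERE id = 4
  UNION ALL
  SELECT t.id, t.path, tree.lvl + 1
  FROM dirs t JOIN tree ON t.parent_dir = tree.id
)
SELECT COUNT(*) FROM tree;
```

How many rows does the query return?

7

Base: id=4 (root) at lvl 0.
Iteration 1: rows with parent_dir in {4} -> mail (id 6, lvl 1), var (id 9, lvl 1), log (id 11, lvl 1).
Iteration 2: rows with parent_dir in {6,9,11} -> tmp (id 12, lvl 2), build (id 13, lvl 2), opt (id 14, lvl 2).
Iteration 3: no rows with parent_dir in {12,13,14}; recursion stops.
Total rows emitted: 7.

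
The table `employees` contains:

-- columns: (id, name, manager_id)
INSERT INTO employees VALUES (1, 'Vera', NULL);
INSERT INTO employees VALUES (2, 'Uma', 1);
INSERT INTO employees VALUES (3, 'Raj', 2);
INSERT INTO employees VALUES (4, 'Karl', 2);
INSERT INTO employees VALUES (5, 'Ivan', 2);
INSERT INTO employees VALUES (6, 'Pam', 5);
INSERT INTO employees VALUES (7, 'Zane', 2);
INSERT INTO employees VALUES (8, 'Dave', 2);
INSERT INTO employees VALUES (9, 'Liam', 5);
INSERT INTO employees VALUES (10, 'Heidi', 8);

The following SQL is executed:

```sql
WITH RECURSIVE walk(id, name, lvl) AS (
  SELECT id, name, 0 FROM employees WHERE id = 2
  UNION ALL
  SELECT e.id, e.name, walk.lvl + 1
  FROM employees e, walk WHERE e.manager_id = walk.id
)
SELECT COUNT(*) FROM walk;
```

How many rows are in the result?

Base: id=2 (Uma) at lvl 0.
Iteration 1: rows with manager_id in {2} -> Raj (id 3, lvl 1), Karl (id 4, lvl 1), Ivan (id 5, lvl 1), Zane (id 7, lvl 1), Dave (id 8, lvl 1).
Iteration 2: rows with manager_id in {3,4,5,7,8} -> Pam (id 6, lvl 2), Liam (id 9, lvl 2), Heidi (id 10, lvl 2).
Iteration 3: no rows with manager_id in {6,9,10}; recursion stops.
Total rows emitted: 9.

9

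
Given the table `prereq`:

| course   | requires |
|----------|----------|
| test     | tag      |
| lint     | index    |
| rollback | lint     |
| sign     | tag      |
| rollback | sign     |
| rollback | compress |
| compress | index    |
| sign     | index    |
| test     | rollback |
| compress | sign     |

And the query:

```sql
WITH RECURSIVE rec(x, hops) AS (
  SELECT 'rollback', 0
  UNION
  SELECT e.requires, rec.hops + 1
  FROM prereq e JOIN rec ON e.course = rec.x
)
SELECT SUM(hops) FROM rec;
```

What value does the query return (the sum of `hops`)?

15

Base: (rollback, hops=0).
Iteration 1: edges from {rollback} -> (compress, hops=1), (lint, hops=1), (sign, hops=1).
Iteration 2: edges from {compress,lint,sign} -> (index, hops=2), (sign, hops=2), (tag, hops=2). [UNION drops 2 duplicate row(s)]
Iteration 3: edges from {index,sign,tag} -> (index, hops=3), (tag, hops=3).
Iteration 4: no outgoing edges from {index,tag}; recursion stops.
SUM(hops) = 0 + 1 + 1 + 1 + 2 + 2 + 2 + 3 + 3 = 15.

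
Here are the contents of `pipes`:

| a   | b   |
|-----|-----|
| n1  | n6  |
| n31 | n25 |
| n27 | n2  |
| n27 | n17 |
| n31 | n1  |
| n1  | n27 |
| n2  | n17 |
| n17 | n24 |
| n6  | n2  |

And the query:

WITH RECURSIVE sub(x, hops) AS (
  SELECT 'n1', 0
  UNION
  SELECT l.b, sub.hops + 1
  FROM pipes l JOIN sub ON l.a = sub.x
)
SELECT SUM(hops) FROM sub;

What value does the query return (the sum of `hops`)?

Base: (n1, hops=0).
Iteration 1: edges from {n1} -> (n27, hops=1), (n6, hops=1).
Iteration 2: edges from {n27,n6} -> (n17, hops=2), (n2, hops=2). [UNION drops 1 duplicate row(s)]
Iteration 3: edges from {n17,n2} -> (n17, hops=3), (n24, hops=3).
Iteration 4: edges from {n17,n24} -> (n24, hops=4).
Iteration 5: no outgoing edges from {n24}; recursion stops.
SUM(hops) = 0 + 1 + 1 + 2 + 2 + 3 + 3 + 4 = 16.

16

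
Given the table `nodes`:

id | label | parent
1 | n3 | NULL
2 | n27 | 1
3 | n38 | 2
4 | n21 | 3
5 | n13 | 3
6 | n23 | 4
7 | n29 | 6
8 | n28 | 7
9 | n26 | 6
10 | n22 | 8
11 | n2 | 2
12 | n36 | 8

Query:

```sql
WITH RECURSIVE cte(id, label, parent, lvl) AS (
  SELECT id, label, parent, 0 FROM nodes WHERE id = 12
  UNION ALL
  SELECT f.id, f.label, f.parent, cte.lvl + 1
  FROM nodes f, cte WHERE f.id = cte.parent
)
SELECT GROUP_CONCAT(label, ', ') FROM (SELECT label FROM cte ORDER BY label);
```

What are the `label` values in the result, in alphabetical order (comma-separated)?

Base: id=12 (n36), parent=8, lvl 0.
Iteration 1: join on id=8 -> n28 (id 8, parent=7, lvl 1).
Iteration 2: join on id=7 -> n29 (id 7, parent=6, lvl 2).
Iteration 3: join on id=6 -> n23 (id 6, parent=4, lvl 3).
Iteration 4: join on id=4 -> n21 (id 4, parent=3, lvl 4).
Iteration 5: join on id=3 -> n38 (id 3, parent=2, lvl 5).
Iteration 6: join on id=2 -> n27 (id 2, parent=1, lvl 6).
Iteration 7: join on id=1 -> n3 (id 1, parent=NULL, lvl 7).
Iteration 8: parent is NULL; no match; recursion stops.

n21, n23, n27, n28, n29, n3, n36, n38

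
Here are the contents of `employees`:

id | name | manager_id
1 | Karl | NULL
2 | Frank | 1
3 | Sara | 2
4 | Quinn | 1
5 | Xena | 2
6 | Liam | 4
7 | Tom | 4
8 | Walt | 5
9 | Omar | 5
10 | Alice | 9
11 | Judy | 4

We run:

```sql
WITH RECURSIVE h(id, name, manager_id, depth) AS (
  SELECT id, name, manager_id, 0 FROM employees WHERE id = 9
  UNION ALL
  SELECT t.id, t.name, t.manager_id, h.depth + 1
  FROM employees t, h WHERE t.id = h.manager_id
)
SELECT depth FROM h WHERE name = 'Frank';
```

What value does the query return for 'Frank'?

2

Base: id=9 (Omar), manager_id=5, depth 0.
Iteration 1: join on id=5 -> Xena (id 5, manager_id=2, depth 1).
Iteration 2: join on id=2 -> Frank (id 2, manager_id=1, depth 2).
Iteration 3: join on id=1 -> Karl (id 1, manager_id=NULL, depth 3).
Iteration 4: manager_id is NULL; no match; recursion stops.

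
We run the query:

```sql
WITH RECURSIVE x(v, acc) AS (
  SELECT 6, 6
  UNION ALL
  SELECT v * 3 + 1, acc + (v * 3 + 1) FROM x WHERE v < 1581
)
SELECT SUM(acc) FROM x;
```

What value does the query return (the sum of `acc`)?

Base: v=6, acc=6.
Iteration 1: 6 < 1581 holds -> v = 6 * 3 + 1 = 19, acc = 6 + 19 = 25.
Iteration 2: 19 < 1581 holds -> v = 19 * 3 + 1 = 58, acc = 25 + 58 = 83.
Iteration 3: 58 < 1581 holds -> v = 58 * 3 + 1 = 175, acc = 83 + 175 = 258.
Iteration 4: 175 < 1581 holds -> v = 175 * 3 + 1 = 526, acc = 258 + 526 = 784.
Iteration 5: 526 < 1581 holds -> v = 526 * 3 + 1 = 1579, acc = 784 + 1579 = 2363.
Iteration 6: 1579 < 1581 holds -> v = 1579 * 3 + 1 = 4738, acc = 2363 + 4738 = 7101.
Iteration 7: 4738 < 1581 fails; recursion stops.
SUM(acc) = 6 + 25 + 83 + 258 + 784 + 2363 + 7101 = 10620.

10620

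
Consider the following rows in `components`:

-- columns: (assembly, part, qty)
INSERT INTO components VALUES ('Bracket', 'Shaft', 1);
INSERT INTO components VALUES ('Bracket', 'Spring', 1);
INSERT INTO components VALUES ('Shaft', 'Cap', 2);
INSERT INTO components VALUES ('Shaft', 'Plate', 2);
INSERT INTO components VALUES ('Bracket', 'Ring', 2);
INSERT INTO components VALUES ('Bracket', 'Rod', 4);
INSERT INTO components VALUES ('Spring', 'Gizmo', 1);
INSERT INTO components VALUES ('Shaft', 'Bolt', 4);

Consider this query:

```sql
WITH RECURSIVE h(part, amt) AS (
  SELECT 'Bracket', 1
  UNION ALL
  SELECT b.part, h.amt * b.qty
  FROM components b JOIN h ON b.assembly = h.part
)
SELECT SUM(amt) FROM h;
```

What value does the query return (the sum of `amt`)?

18

Base: (Bracket, amt=1).
Iteration 1: components of {Bracket} -> Ring = 1*2 = 2, Rod = 1*4 = 4, Shaft = 1*1 = 1, Spring = 1*1 = 1.
Iteration 2: components of {Ring,Rod,Shaft,Spring} -> Bolt = 1*4 = 4, Cap = 1*2 = 2, Gizmo = 1*1 = 1, Plate = 1*2 = 2.
Iteration 3: no further components; recursion stops.
SUM(amt) = 1 + 1 + 1 + 2 + 4 + 2 + 2 + 4 + 1 = 18.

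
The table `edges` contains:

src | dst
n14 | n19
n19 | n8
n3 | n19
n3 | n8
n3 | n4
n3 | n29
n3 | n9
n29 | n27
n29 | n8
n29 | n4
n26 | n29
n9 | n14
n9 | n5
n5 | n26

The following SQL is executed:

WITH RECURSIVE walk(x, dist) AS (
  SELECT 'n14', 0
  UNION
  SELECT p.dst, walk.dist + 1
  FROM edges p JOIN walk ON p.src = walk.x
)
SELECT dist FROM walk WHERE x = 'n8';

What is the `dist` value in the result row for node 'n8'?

Base: (n14, dist=0).
Iteration 1: edges from {n14} -> (n19, dist=1).
Iteration 2: edges from {n19} -> (n8, dist=2).
Iteration 3: no outgoing edges from {n8}; recursion stops.

2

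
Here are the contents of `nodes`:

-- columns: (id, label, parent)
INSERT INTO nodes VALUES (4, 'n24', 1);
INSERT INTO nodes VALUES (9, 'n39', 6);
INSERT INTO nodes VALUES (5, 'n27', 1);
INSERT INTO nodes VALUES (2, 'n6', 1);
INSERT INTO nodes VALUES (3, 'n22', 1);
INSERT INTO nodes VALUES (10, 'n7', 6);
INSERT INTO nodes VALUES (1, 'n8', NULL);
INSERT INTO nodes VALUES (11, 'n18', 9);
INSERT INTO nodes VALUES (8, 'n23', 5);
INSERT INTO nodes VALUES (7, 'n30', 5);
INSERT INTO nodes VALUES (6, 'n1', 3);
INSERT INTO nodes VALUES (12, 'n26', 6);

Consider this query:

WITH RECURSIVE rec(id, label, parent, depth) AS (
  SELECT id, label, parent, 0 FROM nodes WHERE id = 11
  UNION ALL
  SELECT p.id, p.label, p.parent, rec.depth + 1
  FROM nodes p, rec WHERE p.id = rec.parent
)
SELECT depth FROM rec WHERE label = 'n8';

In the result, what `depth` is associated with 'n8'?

Base: id=11 (n18), parent=9, depth 0.
Iteration 1: join on id=9 -> n39 (id 9, parent=6, depth 1).
Iteration 2: join on id=6 -> n1 (id 6, parent=3, depth 2).
Iteration 3: join on id=3 -> n22 (id 3, parent=1, depth 3).
Iteration 4: join on id=1 -> n8 (id 1, parent=NULL, depth 4).
Iteration 5: parent is NULL; no match; recursion stops.

4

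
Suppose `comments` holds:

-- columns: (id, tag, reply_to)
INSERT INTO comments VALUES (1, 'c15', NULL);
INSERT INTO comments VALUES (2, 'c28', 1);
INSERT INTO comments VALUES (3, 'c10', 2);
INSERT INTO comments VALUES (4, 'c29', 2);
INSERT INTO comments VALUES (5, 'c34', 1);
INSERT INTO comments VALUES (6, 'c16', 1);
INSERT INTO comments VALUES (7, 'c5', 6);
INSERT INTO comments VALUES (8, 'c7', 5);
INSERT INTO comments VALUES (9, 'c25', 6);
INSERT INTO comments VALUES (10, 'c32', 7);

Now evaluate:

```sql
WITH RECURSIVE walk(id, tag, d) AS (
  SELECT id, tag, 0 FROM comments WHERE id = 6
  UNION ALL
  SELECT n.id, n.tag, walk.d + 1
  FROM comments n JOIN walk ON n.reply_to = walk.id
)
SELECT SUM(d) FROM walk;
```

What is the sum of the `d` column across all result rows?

4

Base: id=6 (c16) at d 0.
Iteration 1: rows with reply_to in {6} -> c5 (id 7, d 1), c25 (id 9, d 1).
Iteration 2: rows with reply_to in {7,9} -> c32 (id 10, d 2).
Iteration 3: no rows with reply_to in {10}; recursion stops.
SUM(d) = 0 + 1 + 1 + 2 = 4.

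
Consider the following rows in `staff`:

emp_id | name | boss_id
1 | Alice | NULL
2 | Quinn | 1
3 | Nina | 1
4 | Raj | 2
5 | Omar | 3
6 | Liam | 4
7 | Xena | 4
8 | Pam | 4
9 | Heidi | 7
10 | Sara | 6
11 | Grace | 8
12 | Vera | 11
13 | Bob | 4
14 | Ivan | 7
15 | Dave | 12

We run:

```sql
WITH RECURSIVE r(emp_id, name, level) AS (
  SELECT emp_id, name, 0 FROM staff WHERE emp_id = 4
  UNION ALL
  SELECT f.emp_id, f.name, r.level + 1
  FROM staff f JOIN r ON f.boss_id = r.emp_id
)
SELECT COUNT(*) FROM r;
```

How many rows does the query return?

11

Base: emp_id=4 (Raj) at level 0.
Iteration 1: rows with boss_id in {4} -> Liam (id 6, level 1), Xena (id 7, level 1), Pam (id 8, level 1), Bob (id 13, level 1).
Iteration 2: rows with boss_id in {6,7,8,13} -> Heidi (id 9, level 2), Sara (id 10, level 2), Grace (id 11, level 2), Ivan (id 14, level 2).
Iteration 3: rows with boss_id in {9,10,11,14} -> Vera (id 12, level 3).
Iteration 4: rows with boss_id in {12} -> Dave (id 15, level 4).
Iteration 5: no rows with boss_id in {15}; recursion stops.
Total rows emitted: 11.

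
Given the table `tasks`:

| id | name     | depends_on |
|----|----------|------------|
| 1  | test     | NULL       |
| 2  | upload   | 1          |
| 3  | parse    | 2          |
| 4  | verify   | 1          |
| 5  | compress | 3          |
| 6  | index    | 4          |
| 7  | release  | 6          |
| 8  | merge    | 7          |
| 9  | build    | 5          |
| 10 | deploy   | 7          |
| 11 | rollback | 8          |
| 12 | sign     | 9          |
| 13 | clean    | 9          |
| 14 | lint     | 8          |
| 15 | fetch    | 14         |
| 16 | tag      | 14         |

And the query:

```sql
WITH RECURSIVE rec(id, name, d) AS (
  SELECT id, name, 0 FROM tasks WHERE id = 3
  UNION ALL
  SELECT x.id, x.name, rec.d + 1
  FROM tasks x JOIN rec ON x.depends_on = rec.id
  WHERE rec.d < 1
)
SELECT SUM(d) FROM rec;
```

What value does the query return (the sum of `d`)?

Base: id=3 (parse) at d 0.
Iteration 1: rows with depends_on in {3} -> compress (id 5, d 1).
Iteration 2: d < 1 fails for all current rows; recursion stops.
SUM(d) = 0 + 1 = 1.

1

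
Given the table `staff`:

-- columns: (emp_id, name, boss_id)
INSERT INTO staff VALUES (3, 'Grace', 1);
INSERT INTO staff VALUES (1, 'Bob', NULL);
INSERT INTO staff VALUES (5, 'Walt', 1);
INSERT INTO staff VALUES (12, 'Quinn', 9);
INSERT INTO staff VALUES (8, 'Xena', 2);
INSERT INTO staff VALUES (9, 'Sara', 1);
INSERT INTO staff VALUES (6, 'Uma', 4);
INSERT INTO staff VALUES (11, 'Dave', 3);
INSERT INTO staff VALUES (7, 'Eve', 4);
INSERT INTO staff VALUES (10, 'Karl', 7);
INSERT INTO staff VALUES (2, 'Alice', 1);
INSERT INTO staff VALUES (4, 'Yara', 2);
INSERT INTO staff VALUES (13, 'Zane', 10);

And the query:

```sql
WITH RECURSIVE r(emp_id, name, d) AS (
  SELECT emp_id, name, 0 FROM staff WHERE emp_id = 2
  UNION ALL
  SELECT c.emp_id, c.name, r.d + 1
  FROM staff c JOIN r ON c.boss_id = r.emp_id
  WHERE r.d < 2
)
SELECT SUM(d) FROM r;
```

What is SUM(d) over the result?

Base: emp_id=2 (Alice) at d 0.
Iteration 1: rows with boss_id in {2} -> Yara (id 4, d 1), Xena (id 8, d 1).
Iteration 2: rows with boss_id in {4,8} -> Uma (id 6, d 2), Eve (id 7, d 2).
Iteration 3: d < 2 fails for all current rows; recursion stops.
SUM(d) = 0 + 1 + 1 + 2 + 2 = 6.

6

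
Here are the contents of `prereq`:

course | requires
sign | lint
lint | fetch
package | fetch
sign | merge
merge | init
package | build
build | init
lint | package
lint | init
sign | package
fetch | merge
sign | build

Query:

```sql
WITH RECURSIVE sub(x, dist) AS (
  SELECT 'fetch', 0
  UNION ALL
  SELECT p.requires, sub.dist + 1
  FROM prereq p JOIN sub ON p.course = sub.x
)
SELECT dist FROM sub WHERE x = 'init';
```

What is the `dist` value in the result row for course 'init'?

Base: (fetch, dist=0).
Iteration 1: edges from {fetch} -> (merge, dist=1).
Iteration 2: edges from {merge} -> (init, dist=2).
Iteration 3: no outgoing edges from {init}; recursion stops.

2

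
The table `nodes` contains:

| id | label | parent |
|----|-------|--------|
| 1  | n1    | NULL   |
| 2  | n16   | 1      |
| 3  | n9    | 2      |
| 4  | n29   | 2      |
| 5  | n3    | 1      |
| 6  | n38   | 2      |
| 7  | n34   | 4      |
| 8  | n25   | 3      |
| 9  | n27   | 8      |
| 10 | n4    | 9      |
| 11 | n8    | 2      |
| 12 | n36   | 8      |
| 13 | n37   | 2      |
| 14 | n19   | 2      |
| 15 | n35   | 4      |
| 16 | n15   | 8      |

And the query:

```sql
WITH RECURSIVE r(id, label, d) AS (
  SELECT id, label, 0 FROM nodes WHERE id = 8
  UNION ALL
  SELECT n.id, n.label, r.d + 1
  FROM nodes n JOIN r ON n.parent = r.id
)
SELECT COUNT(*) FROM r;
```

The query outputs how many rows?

Base: id=8 (n25) at d 0.
Iteration 1: rows with parent in {8} -> n27 (id 9, d 1), n36 (id 12, d 1), n15 (id 16, d 1).
Iteration 2: rows with parent in {9,12,16} -> n4 (id 10, d 2).
Iteration 3: no rows with parent in {10}; recursion stops.
Total rows emitted: 5.

5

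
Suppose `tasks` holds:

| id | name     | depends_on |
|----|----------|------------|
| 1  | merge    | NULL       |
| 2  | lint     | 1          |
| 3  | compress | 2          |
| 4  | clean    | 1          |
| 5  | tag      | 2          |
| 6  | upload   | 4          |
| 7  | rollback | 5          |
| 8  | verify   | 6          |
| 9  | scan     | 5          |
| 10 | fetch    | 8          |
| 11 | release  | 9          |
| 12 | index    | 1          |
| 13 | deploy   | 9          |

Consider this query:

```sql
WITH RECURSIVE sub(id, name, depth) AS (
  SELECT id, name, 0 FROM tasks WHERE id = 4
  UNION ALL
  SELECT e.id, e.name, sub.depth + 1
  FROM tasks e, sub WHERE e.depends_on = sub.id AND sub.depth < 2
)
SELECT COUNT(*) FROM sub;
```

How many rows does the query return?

3

Base: id=4 (clean) at depth 0.
Iteration 1: rows with depends_on in {4} -> upload (id 6, depth 1).
Iteration 2: rows with depends_on in {6} -> verify (id 8, depth 2).
Iteration 3: depth < 2 fails for all current rows; recursion stops.
Total rows emitted: 3.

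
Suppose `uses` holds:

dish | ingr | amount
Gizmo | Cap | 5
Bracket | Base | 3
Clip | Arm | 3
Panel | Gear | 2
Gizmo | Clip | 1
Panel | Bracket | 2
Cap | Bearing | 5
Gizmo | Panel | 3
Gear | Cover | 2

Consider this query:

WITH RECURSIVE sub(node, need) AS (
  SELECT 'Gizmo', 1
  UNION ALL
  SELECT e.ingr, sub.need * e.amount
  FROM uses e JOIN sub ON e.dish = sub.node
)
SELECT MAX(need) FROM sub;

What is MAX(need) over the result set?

Base: (Gizmo, need=1).
Iteration 1: components of {Gizmo} -> Cap = 1*5 = 5, Clip = 1*1 = 1, Panel = 1*3 = 3.
Iteration 2: components of {Cap,Clip,Panel} -> Arm = 1*3 = 3, Bearing = 5*5 = 25, Bracket = 3*2 = 6, Gear = 3*2 = 6.
Iteration 3: components of {Arm,Bearing,Bracket,Gear} -> Base = 6*3 = 18, Cover = 6*2 = 12.
Iteration 4: no further components; recursion stops.
need values: 1, 3, 5, 1, 6, 6, 25, 3, 12, 18; the maximum is 25.

25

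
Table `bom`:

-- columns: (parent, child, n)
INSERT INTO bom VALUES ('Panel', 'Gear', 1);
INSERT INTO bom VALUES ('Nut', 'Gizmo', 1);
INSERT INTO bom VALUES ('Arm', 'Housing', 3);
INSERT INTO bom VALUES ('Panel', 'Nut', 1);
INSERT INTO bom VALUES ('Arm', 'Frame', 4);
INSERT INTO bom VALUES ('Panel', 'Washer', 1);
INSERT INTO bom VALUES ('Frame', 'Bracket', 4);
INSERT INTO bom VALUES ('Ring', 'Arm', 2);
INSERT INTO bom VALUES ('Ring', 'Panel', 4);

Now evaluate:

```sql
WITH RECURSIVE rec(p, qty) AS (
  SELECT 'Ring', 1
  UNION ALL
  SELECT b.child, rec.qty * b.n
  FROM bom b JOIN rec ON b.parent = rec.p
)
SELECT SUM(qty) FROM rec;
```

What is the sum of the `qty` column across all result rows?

Base: (Ring, qty=1).
Iteration 1: components of {Ring} -> Arm = 1*2 = 2, Panel = 1*4 = 4.
Iteration 2: components of {Arm,Panel} -> Frame = 2*4 = 8, Gear = 4*1 = 4, Housing = 2*3 = 6, Nut = 4*1 = 4, Washer = 4*1 = 4.
Iteration 3: components of {Frame,Gear,Housing,Nut,Washer} -> Bracket = 8*4 = 32, Gizmo = 4*1 = 4.
Iteration 4: no further components; recursion stops.
SUM(qty) = 1 + 2 + 4 + 6 + 8 + 4 + 4 + 4 + 32 + 4 = 69.

69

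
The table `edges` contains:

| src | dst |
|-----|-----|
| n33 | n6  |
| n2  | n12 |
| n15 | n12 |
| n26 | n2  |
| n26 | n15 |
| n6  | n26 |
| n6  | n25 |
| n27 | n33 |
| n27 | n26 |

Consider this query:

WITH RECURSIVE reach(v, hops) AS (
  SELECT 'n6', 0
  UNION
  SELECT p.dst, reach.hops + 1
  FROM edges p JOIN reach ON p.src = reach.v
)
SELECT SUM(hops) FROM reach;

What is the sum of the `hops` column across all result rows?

Base: (n6, hops=0).
Iteration 1: edges from {n6} -> (n25, hops=1), (n26, hops=1).
Iteration 2: edges from {n25,n26} -> (n15, hops=2), (n2, hops=2).
Iteration 3: edges from {n15,n2} -> (n12, hops=3). [UNION drops 1 duplicate row(s)]
Iteration 4: no outgoing edges from {n12}; recursion stops.
SUM(hops) = 0 + 1 + 1 + 2 + 2 + 3 = 9.

9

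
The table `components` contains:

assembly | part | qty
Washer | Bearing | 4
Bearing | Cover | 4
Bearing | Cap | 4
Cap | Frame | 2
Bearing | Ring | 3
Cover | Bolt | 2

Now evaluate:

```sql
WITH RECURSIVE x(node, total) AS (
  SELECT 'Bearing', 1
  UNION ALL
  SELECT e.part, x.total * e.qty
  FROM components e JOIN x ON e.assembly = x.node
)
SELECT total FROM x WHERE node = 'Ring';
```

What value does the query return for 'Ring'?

3

Base: (Bearing, total=1).
Iteration 1: components of {Bearing} -> Cap = 1*4 = 4, Cover = 1*4 = 4, Ring = 1*3 = 3.
Iteration 2: components of {Cap,Cover,Ring} -> Bolt = 4*2 = 8, Frame = 4*2 = 8.
Iteration 3: no further components; recursion stops.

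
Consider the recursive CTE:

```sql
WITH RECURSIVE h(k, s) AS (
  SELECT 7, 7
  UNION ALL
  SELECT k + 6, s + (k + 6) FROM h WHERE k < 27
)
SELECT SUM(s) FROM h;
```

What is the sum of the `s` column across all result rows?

225

Base: k=7, s=7.
Iteration 1: 7 < 27 holds -> k = 7 + 6 = 13, s = 7 + 13 = 20.
Iteration 2: 13 < 27 holds -> k = 13 + 6 = 19, s = 20 + 19 = 39.
Iteration 3: 19 < 27 holds -> k = 19 + 6 = 25, s = 39 + 25 = 64.
Iteration 4: 25 < 27 holds -> k = 25 + 6 = 31, s = 64 + 31 = 95.
Iteration 5: 31 < 27 fails; recursion stops.
SUM(s) = 7 + 20 + 39 + 64 + 95 = 225.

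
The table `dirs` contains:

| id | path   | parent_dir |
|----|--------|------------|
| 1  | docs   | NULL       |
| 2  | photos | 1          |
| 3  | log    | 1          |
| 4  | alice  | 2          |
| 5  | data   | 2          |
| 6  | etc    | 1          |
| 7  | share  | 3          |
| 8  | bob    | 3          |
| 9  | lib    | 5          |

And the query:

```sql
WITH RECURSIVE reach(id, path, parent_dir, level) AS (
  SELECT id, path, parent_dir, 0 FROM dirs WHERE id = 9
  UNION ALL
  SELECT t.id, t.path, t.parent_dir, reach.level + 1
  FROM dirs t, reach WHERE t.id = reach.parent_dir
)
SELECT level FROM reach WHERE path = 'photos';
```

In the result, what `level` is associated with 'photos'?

2

Base: id=9 (lib), parent_dir=5, level 0.
Iteration 1: join on id=5 -> data (id 5, parent_dir=2, level 1).
Iteration 2: join on id=2 -> photos (id 2, parent_dir=1, level 2).
Iteration 3: join on id=1 -> docs (id 1, parent_dir=NULL, level 3).
Iteration 4: parent_dir is NULL; no match; recursion stops.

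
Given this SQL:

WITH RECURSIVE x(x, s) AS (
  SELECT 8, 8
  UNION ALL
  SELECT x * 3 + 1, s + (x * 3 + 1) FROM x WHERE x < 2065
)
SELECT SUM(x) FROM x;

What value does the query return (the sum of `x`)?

Base: x=8, s=8.
Iteration 1: 8 < 2065 holds -> x = 8 * 3 + 1 = 25, s = 8 + 25 = 33.
Iteration 2: 25 < 2065 holds -> x = 25 * 3 + 1 = 76, s = 33 + 76 = 109.
Iteration 3: 76 < 2065 holds -> x = 76 * 3 + 1 = 229, s = 109 + 229 = 338.
Iteration 4: 229 < 2065 holds -> x = 229 * 3 + 1 = 688, s = 338 + 688 = 1026.
Iteration 5: 688 < 2065 holds -> x = 688 * 3 + 1 = 2065, s = 1026 + 2065 = 3091.
Iteration 6: 2065 < 2065 fails; recursion stops.
SUM(x) = 8 + 25 + 76 + 229 + 688 + 2065 = 3091.

3091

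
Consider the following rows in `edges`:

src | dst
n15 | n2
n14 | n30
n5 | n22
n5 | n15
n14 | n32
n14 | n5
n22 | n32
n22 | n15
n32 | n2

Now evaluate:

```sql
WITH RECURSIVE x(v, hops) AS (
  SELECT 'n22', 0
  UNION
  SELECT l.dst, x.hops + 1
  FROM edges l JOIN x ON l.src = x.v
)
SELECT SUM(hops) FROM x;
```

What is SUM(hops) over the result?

Base: (n22, hops=0).
Iteration 1: edges from {n22} -> (n15, hops=1), (n32, hops=1).
Iteration 2: edges from {n15,n32} -> (n2, hops=2). [UNION drops 1 duplicate row(s)]
Iteration 3: no outgoing edges from {n2}; recursion stops.
SUM(hops) = 0 + 1 + 1 + 2 = 4.

4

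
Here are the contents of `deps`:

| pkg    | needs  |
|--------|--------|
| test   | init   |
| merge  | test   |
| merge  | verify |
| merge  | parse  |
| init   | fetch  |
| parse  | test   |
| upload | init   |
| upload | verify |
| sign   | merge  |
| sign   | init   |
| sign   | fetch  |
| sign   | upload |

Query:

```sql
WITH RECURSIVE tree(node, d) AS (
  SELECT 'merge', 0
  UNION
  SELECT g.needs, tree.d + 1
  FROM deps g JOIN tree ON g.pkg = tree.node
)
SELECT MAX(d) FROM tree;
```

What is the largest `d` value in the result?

4

Base: (merge, d=0).
Iteration 1: edges from {merge} -> (parse, d=1), (test, d=1), (verify, d=1).
Iteration 2: edges from {parse,test,verify} -> (init, d=2), (test, d=2).
Iteration 3: edges from {init,test} -> (fetch, d=3), (init, d=3).
Iteration 4: edges from {fetch,init} -> (fetch, d=4).
Iteration 5: no outgoing edges from {fetch}; recursion stops.
d values: 0, 1, 1, 1, 2, 2, 3, 3, 4; the maximum is 4.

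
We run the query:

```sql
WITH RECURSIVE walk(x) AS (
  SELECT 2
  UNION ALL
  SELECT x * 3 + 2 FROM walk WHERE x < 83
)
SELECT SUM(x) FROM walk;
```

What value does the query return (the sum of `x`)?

Base: x=2.
Iteration 1: 2 < 83 holds -> x = 2 * 3 + 2 = 8.
Iteration 2: 8 < 83 holds -> x = 8 * 3 + 2 = 26.
Iteration 3: 26 < 83 holds -> x = 26 * 3 + 2 = 80.
Iteration 4: 80 < 83 holds -> x = 80 * 3 + 2 = 242.
Iteration 5: 242 < 83 fails; recursion stops.
SUM(x) = 2 + 8 + 26 + 80 + 242 = 358.

358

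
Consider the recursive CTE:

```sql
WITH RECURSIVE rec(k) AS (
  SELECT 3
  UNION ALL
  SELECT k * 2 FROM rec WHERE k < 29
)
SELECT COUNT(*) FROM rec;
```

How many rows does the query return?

5

Base: k=3.
Iteration 1: 3 < 29 holds -> k = 3 * 2 = 6.
Iteration 2: 6 < 29 holds -> k = 6 * 2 = 12.
Iteration 3: 12 < 29 holds -> k = 12 * 2 = 24.
Iteration 4: 24 < 29 holds -> k = 24 * 2 = 48.
Iteration 5: 48 < 29 fails; recursion stops.
Total rows emitted: 5.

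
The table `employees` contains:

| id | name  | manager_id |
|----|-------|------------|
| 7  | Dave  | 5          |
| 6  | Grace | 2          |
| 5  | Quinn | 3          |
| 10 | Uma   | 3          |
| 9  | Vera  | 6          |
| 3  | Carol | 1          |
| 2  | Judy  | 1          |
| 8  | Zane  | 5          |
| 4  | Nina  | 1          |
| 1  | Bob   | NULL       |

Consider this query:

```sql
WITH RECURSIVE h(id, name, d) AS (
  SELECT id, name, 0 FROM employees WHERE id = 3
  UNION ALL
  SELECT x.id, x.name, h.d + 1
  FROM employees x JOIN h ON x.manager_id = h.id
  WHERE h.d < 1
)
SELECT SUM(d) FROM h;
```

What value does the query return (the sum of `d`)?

Base: id=3 (Carol) at d 0.
Iteration 1: rows with manager_id in {3} -> Quinn (id 5, d 1), Uma (id 10, d 1).
Iteration 2: d < 1 fails for all current rows; recursion stops.
SUM(d) = 0 + 1 + 1 = 2.

2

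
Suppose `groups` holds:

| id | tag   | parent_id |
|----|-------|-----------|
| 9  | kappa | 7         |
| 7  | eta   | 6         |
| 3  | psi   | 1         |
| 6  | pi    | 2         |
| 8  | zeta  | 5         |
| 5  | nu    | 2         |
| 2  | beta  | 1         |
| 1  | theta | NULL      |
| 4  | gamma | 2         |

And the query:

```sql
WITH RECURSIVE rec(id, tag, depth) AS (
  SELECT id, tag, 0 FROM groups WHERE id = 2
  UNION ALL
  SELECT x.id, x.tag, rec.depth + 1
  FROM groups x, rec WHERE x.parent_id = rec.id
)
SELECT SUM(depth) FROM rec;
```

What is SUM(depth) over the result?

Base: id=2 (beta) at depth 0.
Iteration 1: rows with parent_id in {2} -> gamma (id 4, depth 1), nu (id 5, depth 1), pi (id 6, depth 1).
Iteration 2: rows with parent_id in {4,5,6} -> eta (id 7, depth 2), zeta (id 8, depth 2).
Iteration 3: rows with parent_id in {7,8} -> kappa (id 9, depth 3).
Iteration 4: no rows with parent_id in {9}; recursion stops.
SUM(depth) = 0 + 1 + 1 + 1 + 2 + 2 + 3 = 10.

10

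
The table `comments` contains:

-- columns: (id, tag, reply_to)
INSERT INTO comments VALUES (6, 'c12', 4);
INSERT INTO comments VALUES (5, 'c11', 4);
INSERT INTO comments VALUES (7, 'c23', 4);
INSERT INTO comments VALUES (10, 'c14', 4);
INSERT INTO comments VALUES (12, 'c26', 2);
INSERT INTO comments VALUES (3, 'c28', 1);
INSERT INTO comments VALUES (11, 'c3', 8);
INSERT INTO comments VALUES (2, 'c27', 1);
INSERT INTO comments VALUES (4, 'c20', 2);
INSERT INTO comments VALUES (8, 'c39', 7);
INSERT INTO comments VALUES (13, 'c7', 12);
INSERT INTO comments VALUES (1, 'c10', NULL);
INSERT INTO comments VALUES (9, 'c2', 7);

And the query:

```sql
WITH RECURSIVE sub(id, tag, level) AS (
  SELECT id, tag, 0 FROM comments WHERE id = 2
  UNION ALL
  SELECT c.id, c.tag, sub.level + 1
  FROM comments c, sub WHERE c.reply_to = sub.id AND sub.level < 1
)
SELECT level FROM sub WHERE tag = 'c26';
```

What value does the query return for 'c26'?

1

Base: id=2 (c27) at level 0.
Iteration 1: rows with reply_to in {2} -> c20 (id 4, level 1), c26 (id 12, level 1).
Iteration 2: level < 1 fails for all current rows; recursion stops.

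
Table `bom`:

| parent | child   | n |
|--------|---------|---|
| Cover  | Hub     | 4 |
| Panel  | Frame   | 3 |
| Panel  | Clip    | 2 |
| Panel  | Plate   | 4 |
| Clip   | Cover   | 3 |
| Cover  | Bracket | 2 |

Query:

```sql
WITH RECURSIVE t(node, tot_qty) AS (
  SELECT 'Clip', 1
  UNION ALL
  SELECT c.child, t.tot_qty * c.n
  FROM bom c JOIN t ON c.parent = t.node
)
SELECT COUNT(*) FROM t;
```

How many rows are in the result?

Base: (Clip, tot_qty=1).
Iteration 1: components of {Clip} -> Cover = 1*3 = 3.
Iteration 2: components of {Cover} -> Bracket = 3*2 = 6, Hub = 3*4 = 12.
Iteration 3: no further components; recursion stops.
Total rows emitted: 4.

4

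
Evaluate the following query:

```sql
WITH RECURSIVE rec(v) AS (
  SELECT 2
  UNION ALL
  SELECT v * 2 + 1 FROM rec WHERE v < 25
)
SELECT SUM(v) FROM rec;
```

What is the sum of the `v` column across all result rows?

88

Base: v=2.
Iteration 1: 2 < 25 holds -> v = 2 * 2 + 1 = 5.
Iteration 2: 5 < 25 holds -> v = 5 * 2 + 1 = 11.
Iteration 3: 11 < 25 holds -> v = 11 * 2 + 1 = 23.
Iteration 4: 23 < 25 holds -> v = 23 * 2 + 1 = 47.
Iteration 5: 47 < 25 fails; recursion stops.
SUM(v) = 2 + 5 + 11 + 23 + 47 = 88.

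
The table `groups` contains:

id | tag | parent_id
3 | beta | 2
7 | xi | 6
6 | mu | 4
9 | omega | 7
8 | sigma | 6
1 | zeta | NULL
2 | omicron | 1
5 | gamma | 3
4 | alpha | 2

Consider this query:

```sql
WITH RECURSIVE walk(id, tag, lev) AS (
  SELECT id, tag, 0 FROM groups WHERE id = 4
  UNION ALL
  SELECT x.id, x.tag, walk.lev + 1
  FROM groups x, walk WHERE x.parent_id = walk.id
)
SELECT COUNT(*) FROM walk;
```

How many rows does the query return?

5

Base: id=4 (alpha) at lev 0.
Iteration 1: rows with parent_id in {4} -> mu (id 6, lev 1).
Iteration 2: rows with parent_id in {6} -> xi (id 7, lev 2), sigma (id 8, lev 2).
Iteration 3: rows with parent_id in {7,8} -> omega (id 9, lev 3).
Iteration 4: no rows with parent_id in {9}; recursion stops.
Total rows emitted: 5.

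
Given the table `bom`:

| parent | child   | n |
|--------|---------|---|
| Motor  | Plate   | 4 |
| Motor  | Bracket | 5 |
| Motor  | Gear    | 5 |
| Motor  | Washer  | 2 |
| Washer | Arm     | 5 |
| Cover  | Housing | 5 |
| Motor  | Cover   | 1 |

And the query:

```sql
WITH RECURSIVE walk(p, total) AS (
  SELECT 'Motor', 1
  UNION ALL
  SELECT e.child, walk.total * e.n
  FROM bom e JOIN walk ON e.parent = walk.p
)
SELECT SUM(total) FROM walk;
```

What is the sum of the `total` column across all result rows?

33

Base: (Motor, total=1).
Iteration 1: components of {Motor} -> Bracket = 1*5 = 5, Cover = 1*1 = 1, Gear = 1*5 = 5, Plate = 1*4 = 4, Washer = 1*2 = 2.
Iteration 2: components of {Bracket,Cover,Gear,Plate,Washer} -> Arm = 2*5 = 10, Housing = 1*5 = 5.
Iteration 3: no further components; recursion stops.
SUM(total) = 1 + 2 + 1 + 5 + 5 + 4 + 10 + 5 = 33.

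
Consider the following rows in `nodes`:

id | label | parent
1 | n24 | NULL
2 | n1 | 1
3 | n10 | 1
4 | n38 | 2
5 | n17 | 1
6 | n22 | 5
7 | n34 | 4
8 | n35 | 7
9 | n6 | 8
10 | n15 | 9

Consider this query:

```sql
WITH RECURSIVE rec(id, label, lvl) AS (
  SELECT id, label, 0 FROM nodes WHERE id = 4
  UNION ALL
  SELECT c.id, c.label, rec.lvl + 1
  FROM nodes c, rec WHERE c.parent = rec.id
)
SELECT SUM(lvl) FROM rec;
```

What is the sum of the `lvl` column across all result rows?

10

Base: id=4 (n38) at lvl 0.
Iteration 1: rows with parent in {4} -> n34 (id 7, lvl 1).
Iteration 2: rows with parent in {7} -> n35 (id 8, lvl 2).
Iteration 3: rows with parent in {8} -> n6 (id 9, lvl 3).
Iteration 4: rows with parent in {9} -> n15 (id 10, lvl 4).
Iteration 5: no rows with parent in {10}; recursion stops.
SUM(lvl) = 0 + 1 + 2 + 3 + 4 = 10.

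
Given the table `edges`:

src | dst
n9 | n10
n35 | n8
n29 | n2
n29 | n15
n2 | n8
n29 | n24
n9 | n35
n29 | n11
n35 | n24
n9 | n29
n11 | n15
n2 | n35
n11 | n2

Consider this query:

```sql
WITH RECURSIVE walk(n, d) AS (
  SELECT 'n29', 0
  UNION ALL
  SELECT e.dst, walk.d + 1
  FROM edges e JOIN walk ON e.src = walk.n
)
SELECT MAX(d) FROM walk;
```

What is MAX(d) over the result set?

Base: (n29, d=0).
Iteration 1: edges from {n29} -> (n11, d=1), (n15, d=1), (n2, d=1), (n24, d=1).
Iteration 2: edges from {n11,n15,n2,n24} -> (n15, d=2), (n2, d=2), (n35, d=2), (n8, d=2).
Iteration 3: edges from {n15,n2,n35,n8} -> (n24, d=3), (n35, d=3), (n8, d=3) x2. [UNION ALL keeps all 4 new rows, including repeats]
Iteration 4: edges from {n24,n35,n8} -> (n24, d=4), (n8, d=4).
Iteration 5: no outgoing edges from {n24,n8}; recursion stops.
d values: 0, 1, 1, 1, 1, 2, 2, 2, 2, 3, 3, 3, 3, 4, 4; the maximum is 4.

4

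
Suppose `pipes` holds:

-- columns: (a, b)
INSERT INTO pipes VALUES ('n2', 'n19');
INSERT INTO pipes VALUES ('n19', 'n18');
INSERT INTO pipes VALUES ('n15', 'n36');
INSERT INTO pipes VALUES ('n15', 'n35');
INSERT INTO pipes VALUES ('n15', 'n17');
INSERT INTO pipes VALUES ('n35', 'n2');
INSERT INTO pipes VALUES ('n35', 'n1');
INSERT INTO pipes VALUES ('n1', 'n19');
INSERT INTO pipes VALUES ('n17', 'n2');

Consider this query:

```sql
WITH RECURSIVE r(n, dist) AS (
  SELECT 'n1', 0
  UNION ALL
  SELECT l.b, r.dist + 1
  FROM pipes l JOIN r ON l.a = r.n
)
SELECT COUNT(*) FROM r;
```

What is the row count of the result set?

3

Base: (n1, dist=0).
Iteration 1: edges from {n1} -> (n19, dist=1).
Iteration 2: edges from {n19} -> (n18, dist=2).
Iteration 3: no outgoing edges from {n18}; recursion stops.
Total rows emitted: 3.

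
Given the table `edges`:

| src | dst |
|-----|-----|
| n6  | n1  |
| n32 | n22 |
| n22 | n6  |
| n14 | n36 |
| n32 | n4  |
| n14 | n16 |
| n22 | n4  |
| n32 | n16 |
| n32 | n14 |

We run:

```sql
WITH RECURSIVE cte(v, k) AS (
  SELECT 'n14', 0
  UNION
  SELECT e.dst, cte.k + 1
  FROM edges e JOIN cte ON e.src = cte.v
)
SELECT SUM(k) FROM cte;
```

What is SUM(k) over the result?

2

Base: (n14, k=0).
Iteration 1: edges from {n14} -> (n16, k=1), (n36, k=1).
Iteration 2: no outgoing edges from {n16,n36}; recursion stops.
SUM(k) = 0 + 1 + 1 = 2.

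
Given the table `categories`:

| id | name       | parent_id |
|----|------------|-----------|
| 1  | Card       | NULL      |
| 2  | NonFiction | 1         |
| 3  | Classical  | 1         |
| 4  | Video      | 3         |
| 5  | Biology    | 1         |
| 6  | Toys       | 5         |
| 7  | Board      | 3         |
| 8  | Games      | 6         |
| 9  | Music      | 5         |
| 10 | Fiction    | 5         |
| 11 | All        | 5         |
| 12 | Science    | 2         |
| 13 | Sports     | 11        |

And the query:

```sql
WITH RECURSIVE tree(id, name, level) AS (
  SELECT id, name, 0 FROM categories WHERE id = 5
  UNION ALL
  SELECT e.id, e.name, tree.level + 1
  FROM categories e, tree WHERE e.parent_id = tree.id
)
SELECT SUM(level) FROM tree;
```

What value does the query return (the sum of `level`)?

Base: id=5 (Biology) at level 0.
Iteration 1: rows with parent_id in {5} -> Toys (id 6, level 1), Music (id 9, level 1), Fiction (id 10, level 1), All (id 11, level 1).
Iteration 2: rows with parent_id in {6,9,10,11} -> Games (id 8, level 2), Sports (id 13, level 2).
Iteration 3: no rows with parent_id in {8,13}; recursion stops.
SUM(level) = 0 + 1 + 1 + 1 + 1 + 2 + 2 = 8.

8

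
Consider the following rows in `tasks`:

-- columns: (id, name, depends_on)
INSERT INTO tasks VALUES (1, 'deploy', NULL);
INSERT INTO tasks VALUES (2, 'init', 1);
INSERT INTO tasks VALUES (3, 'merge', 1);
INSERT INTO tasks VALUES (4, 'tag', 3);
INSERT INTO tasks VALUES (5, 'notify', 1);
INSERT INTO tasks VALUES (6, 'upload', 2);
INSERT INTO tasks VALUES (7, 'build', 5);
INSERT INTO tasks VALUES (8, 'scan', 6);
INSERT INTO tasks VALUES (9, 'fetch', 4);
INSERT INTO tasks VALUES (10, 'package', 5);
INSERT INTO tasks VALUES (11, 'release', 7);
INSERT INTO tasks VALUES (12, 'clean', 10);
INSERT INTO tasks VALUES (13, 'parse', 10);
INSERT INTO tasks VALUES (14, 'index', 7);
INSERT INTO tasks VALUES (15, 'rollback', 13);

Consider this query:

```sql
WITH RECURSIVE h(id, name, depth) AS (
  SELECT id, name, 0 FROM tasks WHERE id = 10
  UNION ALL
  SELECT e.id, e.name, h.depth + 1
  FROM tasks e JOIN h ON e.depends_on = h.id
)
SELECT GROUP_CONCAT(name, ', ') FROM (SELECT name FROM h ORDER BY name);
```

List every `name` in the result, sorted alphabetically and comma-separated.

Base: id=10 (package) at depth 0.
Iteration 1: rows with depends_on in {10} -> clean (id 12, depth 1), parse (id 13, depth 1).
Iteration 2: rows with depends_on in {12,13} -> rollback (id 15, depth 2).
Iteration 3: no rows with depends_on in {15}; recursion stops.

clean, package, parse, rollback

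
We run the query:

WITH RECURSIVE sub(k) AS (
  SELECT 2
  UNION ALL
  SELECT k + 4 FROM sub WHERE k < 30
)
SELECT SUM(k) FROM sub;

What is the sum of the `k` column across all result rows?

128

Base: k=2.
Iteration 1: 2 < 30 holds -> k = 2 + 4 = 6.
Iteration 2: 6 < 30 holds -> k = 6 + 4 = 10.
Iteration 3: 10 < 30 holds -> k = 10 + 4 = 14.
Iteration 4: 14 < 30 holds -> k = 14 + 4 = 18.
Iteration 5: 18 < 30 holds -> k = 18 + 4 = 22.
Iteration 6: 22 < 30 holds -> k = 22 + 4 = 26.
Iteration 7: 26 < 30 holds -> k = 26 + 4 = 30.
Iteration 8: 30 < 30 fails; recursion stops.
SUM(k) = 2 + 6 + 10 + 14 + 18 + 22 + 26 + 30 = 128.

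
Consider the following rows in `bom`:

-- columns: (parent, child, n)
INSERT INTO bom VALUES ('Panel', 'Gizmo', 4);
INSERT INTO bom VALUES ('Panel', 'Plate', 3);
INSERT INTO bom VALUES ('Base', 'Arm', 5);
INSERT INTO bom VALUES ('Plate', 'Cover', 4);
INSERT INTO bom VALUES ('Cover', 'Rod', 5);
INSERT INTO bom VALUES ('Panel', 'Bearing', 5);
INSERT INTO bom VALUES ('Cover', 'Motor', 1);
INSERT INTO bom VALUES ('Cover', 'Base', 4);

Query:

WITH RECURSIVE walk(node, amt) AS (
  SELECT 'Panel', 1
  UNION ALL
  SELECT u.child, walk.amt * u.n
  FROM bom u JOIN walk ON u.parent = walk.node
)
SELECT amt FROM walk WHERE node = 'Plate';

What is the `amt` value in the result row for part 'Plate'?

Base: (Panel, amt=1).
Iteration 1: components of {Panel} -> Bearing = 1*5 = 5, Gizmo = 1*4 = 4, Plate = 1*3 = 3.
Iteration 2: components of {Bearing,Gizmo,Plate} -> Cover = 3*4 = 12.
Iteration 3: components of {Cover} -> Base = 12*4 = 48, Motor = 12*1 = 12, Rod = 12*5 = 60.
Iteration 4: components of {Base,Motor,Rod} -> Arm = 48*5 = 240.
Iteration 5: no further components; recursion stops.

3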